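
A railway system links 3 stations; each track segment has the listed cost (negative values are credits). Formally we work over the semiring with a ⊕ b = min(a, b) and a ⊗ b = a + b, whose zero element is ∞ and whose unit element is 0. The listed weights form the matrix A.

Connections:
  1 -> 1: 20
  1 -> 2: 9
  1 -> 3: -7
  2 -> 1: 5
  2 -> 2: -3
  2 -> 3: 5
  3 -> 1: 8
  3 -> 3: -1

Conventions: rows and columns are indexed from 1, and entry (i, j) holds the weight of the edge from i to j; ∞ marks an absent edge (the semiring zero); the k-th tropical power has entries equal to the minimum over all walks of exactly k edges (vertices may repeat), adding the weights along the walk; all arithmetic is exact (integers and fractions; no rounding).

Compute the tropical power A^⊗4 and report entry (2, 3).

A^⊗2:
  [1, 6, -8]
  [2, -6, -2]
  [7, 17, -2]
A^⊗3:
  [0, 3, -9]
  [-1, -9, -5]
  [6, 14, -3]
A^⊗4:
  [-1, 0, -10]
  [-4, -12, -8]
  [5, 11, -4]
Key observation: the optimum is the walk 2->2->2->1->3, with weight (-3) + (-3) + 5 + (-7) = -8.
Optimal value attained by: walk 2->2->2->1->3.
Answer: (A^⊗4)[2][3] = -8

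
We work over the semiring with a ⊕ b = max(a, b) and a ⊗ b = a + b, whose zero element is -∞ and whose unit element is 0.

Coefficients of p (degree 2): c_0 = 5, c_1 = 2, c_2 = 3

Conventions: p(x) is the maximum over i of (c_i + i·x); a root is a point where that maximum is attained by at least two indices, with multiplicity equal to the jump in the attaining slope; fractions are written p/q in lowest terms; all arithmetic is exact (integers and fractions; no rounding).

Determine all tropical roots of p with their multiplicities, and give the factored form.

hull edge (i=0, c=5) to (i=2, c=3): slope -1, span 2
Factored form: p(x) = 3 ⊗ (x ⊕ 1) ⊗ (x ⊕ 1)
Answer: roots = 1 (mult 2)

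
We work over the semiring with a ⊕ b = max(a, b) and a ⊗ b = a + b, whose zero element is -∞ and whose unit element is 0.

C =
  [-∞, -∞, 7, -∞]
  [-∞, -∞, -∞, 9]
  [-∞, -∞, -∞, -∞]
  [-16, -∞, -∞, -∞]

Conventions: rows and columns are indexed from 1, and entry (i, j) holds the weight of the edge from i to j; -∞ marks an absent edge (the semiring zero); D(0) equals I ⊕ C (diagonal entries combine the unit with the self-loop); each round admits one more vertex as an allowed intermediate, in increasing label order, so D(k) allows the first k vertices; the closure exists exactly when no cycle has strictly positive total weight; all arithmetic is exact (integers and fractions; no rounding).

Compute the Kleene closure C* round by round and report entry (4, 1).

D(0):
  [0, -∞, 7, -∞]
  [-∞, 0, -∞, 9]
  [-∞, -∞, 0, -∞]
  [-16, -∞, -∞, 0]
D(1):
  [0, -∞, 7, -∞]
  [-∞, 0, -∞, 9]
  [-∞, -∞, 0, -∞]
  [-16, -∞, -9, 0]
D(2):
  [0, -∞, 7, -∞]
  [-∞, 0, -∞, 9]
  [-∞, -∞, 0, -∞]
  [-16, -∞, -9, 0]
D(3):
  [0, -∞, 7, -∞]
  [-∞, 0, -∞, 9]
  [-∞, -∞, 0, -∞]
  [-16, -∞, -9, 0]
D(4):
  [0, -∞, 7, -∞]
  [-7, 0, 0, 9]
  [-∞, -∞, 0, -∞]
  [-16, -∞, -9, 0]
Answer: C*[4][1] = -16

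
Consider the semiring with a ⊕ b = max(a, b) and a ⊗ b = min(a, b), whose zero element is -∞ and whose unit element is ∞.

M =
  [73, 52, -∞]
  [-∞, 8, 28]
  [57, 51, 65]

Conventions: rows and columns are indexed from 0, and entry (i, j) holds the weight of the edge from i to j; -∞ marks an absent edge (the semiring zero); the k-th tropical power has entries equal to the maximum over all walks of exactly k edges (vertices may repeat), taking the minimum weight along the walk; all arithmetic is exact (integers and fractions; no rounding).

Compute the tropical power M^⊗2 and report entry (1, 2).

M^⊗2:
  [73, 52, 28]
  [28, 28, 28]
  [57, 52, 65]
Key observation: the optimum is the walk 1->2->2, with weight 28 min 65 = 28.
Optimal value attained by: walk 1->2->2.
Answer: (M^⊗2)[1][2] = 28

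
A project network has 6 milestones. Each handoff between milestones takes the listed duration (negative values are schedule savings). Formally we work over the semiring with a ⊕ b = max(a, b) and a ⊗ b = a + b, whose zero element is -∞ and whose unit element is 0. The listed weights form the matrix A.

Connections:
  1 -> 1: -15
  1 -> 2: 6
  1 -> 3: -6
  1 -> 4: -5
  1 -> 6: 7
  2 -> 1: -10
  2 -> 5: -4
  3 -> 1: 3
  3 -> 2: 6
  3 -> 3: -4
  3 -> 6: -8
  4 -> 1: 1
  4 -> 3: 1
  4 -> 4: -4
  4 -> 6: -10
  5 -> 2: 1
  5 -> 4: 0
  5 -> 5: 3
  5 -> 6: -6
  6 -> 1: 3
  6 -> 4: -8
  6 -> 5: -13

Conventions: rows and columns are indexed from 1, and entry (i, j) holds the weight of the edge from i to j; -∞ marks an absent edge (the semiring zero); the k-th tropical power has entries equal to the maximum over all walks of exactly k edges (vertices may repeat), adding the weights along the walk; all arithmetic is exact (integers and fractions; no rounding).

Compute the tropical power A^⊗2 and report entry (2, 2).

A^⊗2:
  [10, 0, -4, -1, 2, -8]
  [-25, -3, -16, -4, -1, -3]
  [-1, 9, -3, -2, 2, 10]
  [4, 7, -3, -4, -23, 8]
  [1, 4, 1, 3, 6, -3]
  [-7, 9, -3, -2, -10, 10]
Key observation: the optimum is the walk 2->5->2, with weight (-4) + 1 = -3.
Optimal value attained by: walk 2->5->2.
Answer: (A^⊗2)[2][2] = -3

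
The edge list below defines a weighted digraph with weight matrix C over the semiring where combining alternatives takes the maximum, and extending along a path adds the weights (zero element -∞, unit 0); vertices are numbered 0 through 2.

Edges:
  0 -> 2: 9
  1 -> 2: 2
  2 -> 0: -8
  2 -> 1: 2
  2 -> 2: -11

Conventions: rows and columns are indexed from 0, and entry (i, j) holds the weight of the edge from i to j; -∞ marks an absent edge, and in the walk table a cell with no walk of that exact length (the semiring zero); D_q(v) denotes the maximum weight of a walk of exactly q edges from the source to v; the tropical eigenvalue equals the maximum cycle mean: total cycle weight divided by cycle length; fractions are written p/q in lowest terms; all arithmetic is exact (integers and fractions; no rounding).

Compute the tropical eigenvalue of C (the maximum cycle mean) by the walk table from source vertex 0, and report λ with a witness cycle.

q=0: [0, -∞, -∞]
q=1: [-∞, -∞, 9]
q=2: [1, 11, -2]
q=3: [-10, 0, 13]
Optimal cycle mean attained by: cycle 1->2->1, total 2 + 2, length 2.
Answer: λ = 2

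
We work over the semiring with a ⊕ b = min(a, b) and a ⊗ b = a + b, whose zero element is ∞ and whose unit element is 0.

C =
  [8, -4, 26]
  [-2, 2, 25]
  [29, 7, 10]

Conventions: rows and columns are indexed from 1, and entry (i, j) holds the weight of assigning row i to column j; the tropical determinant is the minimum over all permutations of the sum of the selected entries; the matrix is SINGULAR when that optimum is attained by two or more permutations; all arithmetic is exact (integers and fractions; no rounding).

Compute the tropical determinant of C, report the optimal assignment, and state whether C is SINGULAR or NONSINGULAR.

σ = (1, 2, 3): 8 + 2 + 10 = 20
σ = (1, 3, 2): 8 + 25 + 7 = 40
σ = (2, 1, 3): (-4) + (-2) + 10 = 4
σ = (2, 3, 1): (-4) + 25 + 29 = 50
σ = (3, 1, 2): 26 + (-2) + 7 = 31
σ = (3, 2, 1): 26 + 2 + 29 = 57
Optimal value attained by: σ = (2, 1, 3).
Answer: det⊕(C) = 4; verdict: NONSINGULAR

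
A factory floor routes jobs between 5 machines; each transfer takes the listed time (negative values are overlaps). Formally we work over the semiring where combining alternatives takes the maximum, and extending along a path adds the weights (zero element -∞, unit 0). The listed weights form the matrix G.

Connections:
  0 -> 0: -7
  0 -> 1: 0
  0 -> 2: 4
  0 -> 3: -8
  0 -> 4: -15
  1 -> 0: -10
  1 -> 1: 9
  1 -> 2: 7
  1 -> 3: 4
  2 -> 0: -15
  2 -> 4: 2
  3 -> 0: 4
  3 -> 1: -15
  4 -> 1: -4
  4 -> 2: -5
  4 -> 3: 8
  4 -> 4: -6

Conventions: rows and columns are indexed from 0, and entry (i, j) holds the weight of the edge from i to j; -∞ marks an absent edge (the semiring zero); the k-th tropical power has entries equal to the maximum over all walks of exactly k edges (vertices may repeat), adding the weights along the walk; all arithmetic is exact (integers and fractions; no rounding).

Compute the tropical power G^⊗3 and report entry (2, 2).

G^⊗2:
  [-4, 9, 7, 4, 6]
  [8, 18, 16, 13, 9]
  [-22, -2, -3, 10, -4]
  [-3, 4, 8, -4, -11]
  [12, 5, 3, 2, -3]
G^⊗3:
  [8, 18, 16, 14, 9]
  [17, 27, 25, 22, 18]
  [14, 7, 5, 4, -1]
  [0, 13, 11, 8, 10]
  [6, 14, 16, 9, 5]
Key observation: the optimum is the walk 2->4->1->2, with weight 2 + (-4) + 7 = 5.
Optimal value attained by: walk 2->4->1->2.
Answer: (G^⊗3)[2][2] = 5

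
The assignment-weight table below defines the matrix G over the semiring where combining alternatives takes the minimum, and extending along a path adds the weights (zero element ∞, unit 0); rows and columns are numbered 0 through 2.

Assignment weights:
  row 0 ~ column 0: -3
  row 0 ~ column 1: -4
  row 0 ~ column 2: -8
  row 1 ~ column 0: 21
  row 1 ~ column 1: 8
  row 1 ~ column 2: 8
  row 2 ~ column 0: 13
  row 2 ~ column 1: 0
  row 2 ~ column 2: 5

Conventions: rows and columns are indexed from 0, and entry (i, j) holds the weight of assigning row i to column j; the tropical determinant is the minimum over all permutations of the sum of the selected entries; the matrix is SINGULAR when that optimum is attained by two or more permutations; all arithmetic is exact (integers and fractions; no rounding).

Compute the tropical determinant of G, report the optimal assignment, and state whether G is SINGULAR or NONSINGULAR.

σ = (0, 1, 2): (-3) + 8 + 5 = 10
σ = (0, 2, 1): (-3) + 8 + 0 = 5
σ = (1, 0, 2): (-4) + 21 + 5 = 22
σ = (1, 2, 0): (-4) + 8 + 13 = 17
σ = (2, 0, 1): (-8) + 21 + 0 = 13
σ = (2, 1, 0): (-8) + 8 + 13 = 13
Optimal value attained by: σ = (0, 2, 1).
Answer: det⊕(G) = 5; verdict: NONSINGULAR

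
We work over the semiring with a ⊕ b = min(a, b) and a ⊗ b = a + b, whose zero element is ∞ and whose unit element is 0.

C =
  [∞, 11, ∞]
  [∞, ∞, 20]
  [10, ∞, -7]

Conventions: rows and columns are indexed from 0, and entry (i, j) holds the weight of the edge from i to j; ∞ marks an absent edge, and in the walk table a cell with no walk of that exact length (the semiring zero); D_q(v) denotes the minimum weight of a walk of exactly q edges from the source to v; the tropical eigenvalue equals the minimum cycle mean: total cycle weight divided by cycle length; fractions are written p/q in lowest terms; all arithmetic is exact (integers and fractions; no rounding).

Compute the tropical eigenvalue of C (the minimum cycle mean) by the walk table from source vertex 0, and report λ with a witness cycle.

q=0: [0, ∞, ∞]
q=1: [∞, 11, ∞]
q=2: [∞, ∞, 31]
q=3: [41, ∞, 24]
Optimal cycle mean attained by: cycle 2->2, total (-7), length 1.
Answer: λ = -7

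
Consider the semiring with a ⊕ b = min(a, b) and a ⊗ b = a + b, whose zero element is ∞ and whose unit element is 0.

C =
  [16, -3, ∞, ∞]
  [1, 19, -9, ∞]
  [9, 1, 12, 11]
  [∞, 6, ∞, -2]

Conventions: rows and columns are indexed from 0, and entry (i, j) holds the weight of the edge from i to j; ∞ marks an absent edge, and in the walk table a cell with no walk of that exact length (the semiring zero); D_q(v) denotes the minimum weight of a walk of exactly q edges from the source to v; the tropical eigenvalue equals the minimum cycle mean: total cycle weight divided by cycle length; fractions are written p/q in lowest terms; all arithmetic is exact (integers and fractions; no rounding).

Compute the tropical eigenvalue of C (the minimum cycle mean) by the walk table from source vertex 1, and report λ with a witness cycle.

q=0: [∞, 0, ∞, ∞]
q=1: [1, 19, -9, ∞]
q=2: [0, -8, 3, 2]
q=3: [-7, -3, -17, 0]
q=4: [-8, -16, -12, -6]
Optimal cycle mean attained by: cycle 1->2->1, total (-9) + 1, length 2.
Answer: λ = -4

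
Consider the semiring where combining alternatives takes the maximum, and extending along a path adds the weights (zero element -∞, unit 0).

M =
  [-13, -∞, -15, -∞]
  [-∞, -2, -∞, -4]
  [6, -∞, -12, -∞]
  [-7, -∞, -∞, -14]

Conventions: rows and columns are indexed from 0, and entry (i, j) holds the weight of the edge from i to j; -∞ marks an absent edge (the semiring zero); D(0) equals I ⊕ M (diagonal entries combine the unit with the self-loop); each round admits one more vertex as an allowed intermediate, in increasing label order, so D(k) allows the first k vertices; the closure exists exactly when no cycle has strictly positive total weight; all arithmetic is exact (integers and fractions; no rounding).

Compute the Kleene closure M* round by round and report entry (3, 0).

D(0):
  [0, -∞, -15, -∞]
  [-∞, 0, -∞, -4]
  [6, -∞, 0, -∞]
  [-7, -∞, -∞, 0]
D(1):
  [0, -∞, -15, -∞]
  [-∞, 0, -∞, -4]
  [6, -∞, 0, -∞]
  [-7, -∞, -22, 0]
D(2):
  [0, -∞, -15, -∞]
  [-∞, 0, -∞, -4]
  [6, -∞, 0, -∞]
  [-7, -∞, -22, 0]
D(3):
  [0, -∞, -15, -∞]
  [-∞, 0, -∞, -4]
  [6, -∞, 0, -∞]
  [-7, -∞, -22, 0]
D(4):
  [0, -∞, -15, -∞]
  [-11, 0, -26, -4]
  [6, -∞, 0, -∞]
  [-7, -∞, -22, 0]
Answer: M*[3][0] = -7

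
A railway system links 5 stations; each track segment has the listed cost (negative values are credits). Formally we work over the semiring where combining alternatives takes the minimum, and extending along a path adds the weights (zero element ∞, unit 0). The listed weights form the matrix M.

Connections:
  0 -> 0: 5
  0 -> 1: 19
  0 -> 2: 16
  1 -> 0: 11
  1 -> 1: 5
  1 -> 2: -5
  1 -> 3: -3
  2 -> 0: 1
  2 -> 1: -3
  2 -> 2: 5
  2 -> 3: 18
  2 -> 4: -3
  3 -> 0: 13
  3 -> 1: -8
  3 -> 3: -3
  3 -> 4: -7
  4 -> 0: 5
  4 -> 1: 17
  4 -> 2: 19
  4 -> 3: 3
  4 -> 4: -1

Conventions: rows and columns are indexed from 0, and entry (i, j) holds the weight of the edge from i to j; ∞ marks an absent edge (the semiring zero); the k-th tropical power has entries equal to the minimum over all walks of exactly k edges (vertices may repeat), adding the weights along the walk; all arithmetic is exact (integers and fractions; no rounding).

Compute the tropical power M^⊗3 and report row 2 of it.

M^⊗2:
  [10, 13, 14, 16, 13]
  [-4, -11, 0, -6, -10]
  [2, 2, -8, -6, -4]
  [-2, -11, -13, -11, -10]
  [4, -5, 12, 0, -4]
M^⊗3:
  [15, 8, 8, 10, 9]
  [-5, -14, -16, -14, -13]
  [-7, -14, -3, -9, -13]
  [-12, -19, -16, -14, -18]
  [1, -8, -10, -8, -7]
Answer: row 2 of M^⊗3 = [-7, -14, -3, -9, -13]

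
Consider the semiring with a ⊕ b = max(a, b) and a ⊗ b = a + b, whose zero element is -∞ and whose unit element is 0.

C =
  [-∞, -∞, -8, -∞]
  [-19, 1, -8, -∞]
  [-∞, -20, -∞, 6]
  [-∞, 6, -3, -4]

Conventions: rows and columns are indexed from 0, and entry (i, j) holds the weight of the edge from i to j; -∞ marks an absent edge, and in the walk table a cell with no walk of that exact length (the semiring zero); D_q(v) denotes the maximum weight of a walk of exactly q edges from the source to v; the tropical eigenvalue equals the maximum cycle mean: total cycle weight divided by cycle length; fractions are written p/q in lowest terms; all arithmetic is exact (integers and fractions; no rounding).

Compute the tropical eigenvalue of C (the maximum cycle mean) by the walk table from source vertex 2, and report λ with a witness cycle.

q=0: [-∞, -∞, 0, -∞]
q=1: [-∞, -20, -∞, 6]
q=2: [-39, 12, 3, 2]
q=3: [-7, 13, 4, 9]
q=4: [-6, 15, 6, 10]
Optimal cycle mean attained by: cycle 2->3->2, total 6 + (-3), length 2.
Answer: λ = 3/2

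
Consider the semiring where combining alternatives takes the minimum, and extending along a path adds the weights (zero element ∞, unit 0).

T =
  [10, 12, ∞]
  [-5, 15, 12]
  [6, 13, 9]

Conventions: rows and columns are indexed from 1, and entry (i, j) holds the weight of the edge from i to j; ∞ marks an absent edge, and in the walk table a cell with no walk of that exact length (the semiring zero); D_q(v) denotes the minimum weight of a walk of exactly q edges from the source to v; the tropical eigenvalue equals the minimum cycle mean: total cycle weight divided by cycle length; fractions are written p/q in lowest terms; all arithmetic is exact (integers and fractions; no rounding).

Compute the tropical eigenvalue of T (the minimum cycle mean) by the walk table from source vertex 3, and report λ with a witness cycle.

q=0: [∞, ∞, 0]
q=1: [6, 13, 9]
q=2: [8, 18, 18]
q=3: [13, 20, 27]
Optimal cycle mean attained by: cycle 1->2->1, total 12 + (-5), length 2.
Answer: λ = 7/2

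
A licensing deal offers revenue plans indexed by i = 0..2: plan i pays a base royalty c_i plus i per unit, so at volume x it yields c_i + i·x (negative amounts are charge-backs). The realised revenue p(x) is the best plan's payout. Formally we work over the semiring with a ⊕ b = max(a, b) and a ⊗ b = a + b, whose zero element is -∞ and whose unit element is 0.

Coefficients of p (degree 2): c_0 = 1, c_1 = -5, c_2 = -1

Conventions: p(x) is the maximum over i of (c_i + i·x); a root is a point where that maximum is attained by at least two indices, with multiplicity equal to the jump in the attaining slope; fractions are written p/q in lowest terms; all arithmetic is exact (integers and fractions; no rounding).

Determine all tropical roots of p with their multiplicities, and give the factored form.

hull edge (i=0, c=1) to (i=2, c=-1): slope -1, span 2
Factored form: p(x) = -1 ⊗ (x ⊕ 1) ⊗ (x ⊕ 1)
Answer: roots = 1 (mult 2)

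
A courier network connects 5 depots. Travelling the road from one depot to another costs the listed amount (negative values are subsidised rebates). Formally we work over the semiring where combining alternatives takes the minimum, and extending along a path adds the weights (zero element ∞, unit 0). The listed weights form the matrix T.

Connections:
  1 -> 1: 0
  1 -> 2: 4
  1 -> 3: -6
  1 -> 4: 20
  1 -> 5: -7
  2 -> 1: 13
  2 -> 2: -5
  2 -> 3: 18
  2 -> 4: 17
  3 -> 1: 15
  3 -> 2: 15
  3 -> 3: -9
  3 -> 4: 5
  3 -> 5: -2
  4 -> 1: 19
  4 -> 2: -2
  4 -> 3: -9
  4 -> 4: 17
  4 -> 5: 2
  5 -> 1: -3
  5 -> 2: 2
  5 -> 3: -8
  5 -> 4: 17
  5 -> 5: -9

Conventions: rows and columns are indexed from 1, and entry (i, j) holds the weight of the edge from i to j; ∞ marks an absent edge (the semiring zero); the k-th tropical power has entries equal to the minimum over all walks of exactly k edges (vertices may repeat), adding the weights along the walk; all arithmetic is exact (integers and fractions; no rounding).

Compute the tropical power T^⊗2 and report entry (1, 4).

T^⊗2:
  [-10, -5, -15, -1, -16]
  [8, -10, 7, 12, 6]
  [-5, 0, -18, -4, -11]
  [-1, -7, -18, -4, -11]
  [-12, -7, -17, -3, -18]
Key observation: the optimum is the walk 1->3->4, with weight (-6) + 5 = -1.
Optimal value attained by: walk 1->3->4.
Answer: (T^⊗2)[1][4] = -1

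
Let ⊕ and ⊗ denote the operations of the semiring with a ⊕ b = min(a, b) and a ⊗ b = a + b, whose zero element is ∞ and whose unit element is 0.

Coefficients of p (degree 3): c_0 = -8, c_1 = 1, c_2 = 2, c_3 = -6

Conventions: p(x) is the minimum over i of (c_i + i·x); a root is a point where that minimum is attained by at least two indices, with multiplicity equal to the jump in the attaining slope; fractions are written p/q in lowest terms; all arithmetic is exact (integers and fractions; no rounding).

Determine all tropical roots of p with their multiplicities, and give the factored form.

hull edge (i=0, c=-8) to (i=3, c=-6): slope 2/3, span 3
Factored form: p(x) = -6 ⊗ (x ⊕ (-2/3)) ⊗ (x ⊕ (-2/3)) ⊗ (x ⊕ (-2/3))
Answer: roots = -2/3 (mult 3)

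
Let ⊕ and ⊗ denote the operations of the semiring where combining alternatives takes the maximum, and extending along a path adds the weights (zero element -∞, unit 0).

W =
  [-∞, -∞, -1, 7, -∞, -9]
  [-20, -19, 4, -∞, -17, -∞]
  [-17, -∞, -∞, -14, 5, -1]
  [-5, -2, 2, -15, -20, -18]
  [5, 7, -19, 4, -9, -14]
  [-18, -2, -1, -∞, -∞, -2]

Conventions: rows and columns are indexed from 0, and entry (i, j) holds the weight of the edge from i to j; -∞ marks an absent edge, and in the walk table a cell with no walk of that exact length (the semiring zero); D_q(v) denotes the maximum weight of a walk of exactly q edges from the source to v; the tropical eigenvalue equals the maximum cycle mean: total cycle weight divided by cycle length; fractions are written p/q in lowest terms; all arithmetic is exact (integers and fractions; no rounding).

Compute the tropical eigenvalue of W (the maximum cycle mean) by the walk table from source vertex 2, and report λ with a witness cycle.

q=0: [-∞, -∞, 0, -∞, -∞, -∞]
q=1: [-17, -∞, -∞, -14, 5, -1]
q=2: [10, 12, -2, 9, -4, -3]
q=3: [4, 7, 16, 17, 3, 1]
q=4: [12, 15, 19, 11, 21, 15]
q=5: [26, 28, 19, 25, 24, 18]
q=6: [29, 31, 32, 33, 24, 18]
Optimal cycle mean attained by: cycle 1->2->4->1, total 4 + 5 + 7, length 3.
Answer: λ = 16/3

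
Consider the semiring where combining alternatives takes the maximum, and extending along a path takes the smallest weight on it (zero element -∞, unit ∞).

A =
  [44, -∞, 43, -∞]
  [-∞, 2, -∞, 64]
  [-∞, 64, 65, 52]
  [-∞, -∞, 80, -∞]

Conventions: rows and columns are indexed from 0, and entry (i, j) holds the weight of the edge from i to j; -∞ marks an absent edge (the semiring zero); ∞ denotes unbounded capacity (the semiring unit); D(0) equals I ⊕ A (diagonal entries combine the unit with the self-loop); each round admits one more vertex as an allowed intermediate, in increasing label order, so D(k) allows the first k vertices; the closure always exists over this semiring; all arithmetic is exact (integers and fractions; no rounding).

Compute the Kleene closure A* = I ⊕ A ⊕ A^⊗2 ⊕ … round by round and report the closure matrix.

D(0):
  [∞, -∞, 43, -∞]
  [-∞, ∞, -∞, 64]
  [-∞, 64, ∞, 52]
  [-∞, -∞, 80, ∞]
D(1):
  [∞, -∞, 43, -∞]
  [-∞, ∞, -∞, 64]
  [-∞, 64, ∞, 52]
  [-∞, -∞, 80, ∞]
D(2):
  [∞, -∞, 43, -∞]
  [-∞, ∞, -∞, 64]
  [-∞, 64, ∞, 64]
  [-∞, -∞, 80, ∞]
D(3):
  [∞, 43, 43, 43]
  [-∞, ∞, -∞, 64]
  [-∞, 64, ∞, 64]
  [-∞, 64, 80, ∞]
D(4):
  [∞, 43, 43, 43]
  [-∞, ∞, 64, 64]
  [-∞, 64, ∞, 64]
  [-∞, 64, 80, ∞]
Answer: A* = [[∞, 43, 43, 43], [-∞, ∞, 64, 64], [-∞, 64, ∞, 64], [-∞, 64, 80, ∞]]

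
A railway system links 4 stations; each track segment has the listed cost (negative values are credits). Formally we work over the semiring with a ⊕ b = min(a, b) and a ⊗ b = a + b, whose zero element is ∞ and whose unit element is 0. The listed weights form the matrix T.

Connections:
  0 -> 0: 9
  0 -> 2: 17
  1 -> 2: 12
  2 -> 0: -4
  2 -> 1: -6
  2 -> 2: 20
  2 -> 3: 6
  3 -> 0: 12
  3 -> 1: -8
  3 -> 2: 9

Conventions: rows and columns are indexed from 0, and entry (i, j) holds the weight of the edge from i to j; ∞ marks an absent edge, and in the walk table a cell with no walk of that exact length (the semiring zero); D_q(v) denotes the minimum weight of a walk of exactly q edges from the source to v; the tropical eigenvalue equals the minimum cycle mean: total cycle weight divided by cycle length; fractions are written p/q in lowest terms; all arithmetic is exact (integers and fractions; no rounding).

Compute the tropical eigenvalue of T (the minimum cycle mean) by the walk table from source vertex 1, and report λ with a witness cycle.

q=0: [∞, 0, ∞, ∞]
q=1: [∞, ∞, 12, ∞]
q=2: [8, 6, 32, 18]
q=3: [17, 10, 18, 38]
q=4: [14, 12, 22, 24]
Optimal cycle mean attained by: cycle 1->2->1, total 12 + (-6), length 2.
Answer: λ = 3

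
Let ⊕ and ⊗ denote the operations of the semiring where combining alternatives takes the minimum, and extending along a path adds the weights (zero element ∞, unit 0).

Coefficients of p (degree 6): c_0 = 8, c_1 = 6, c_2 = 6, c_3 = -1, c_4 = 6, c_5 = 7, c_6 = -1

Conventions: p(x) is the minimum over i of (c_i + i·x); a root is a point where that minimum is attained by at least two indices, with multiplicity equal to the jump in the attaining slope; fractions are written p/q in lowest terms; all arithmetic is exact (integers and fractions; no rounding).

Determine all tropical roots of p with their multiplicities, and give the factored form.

hull edge (i=0, c=8) to (i=3, c=-1): slope -3, span 3
hull edge (i=3, c=-1) to (i=6, c=-1): slope 0, span 3
Factored form: p(x) = -1 ⊗ (x ⊕ 0) ⊗ (x ⊕ 0) ⊗ (x ⊕ 0) ⊗ (x ⊕ 3) ⊗ (x ⊕ 3) ⊗ (x ⊕ 3)
Answer: roots = 0 (mult 3), 3 (mult 3)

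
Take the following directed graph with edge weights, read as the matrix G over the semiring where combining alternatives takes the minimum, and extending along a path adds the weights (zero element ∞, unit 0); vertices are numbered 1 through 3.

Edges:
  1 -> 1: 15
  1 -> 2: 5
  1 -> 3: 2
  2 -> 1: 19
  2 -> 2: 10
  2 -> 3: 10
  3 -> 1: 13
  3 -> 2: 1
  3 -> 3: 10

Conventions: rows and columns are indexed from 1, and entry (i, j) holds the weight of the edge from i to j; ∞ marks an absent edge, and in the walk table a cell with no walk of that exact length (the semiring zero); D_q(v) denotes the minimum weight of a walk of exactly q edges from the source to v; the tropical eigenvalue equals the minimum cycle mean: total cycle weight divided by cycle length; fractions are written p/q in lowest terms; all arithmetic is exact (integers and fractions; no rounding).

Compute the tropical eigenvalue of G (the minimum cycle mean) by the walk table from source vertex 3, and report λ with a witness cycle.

q=0: [∞, ∞, 0]
q=1: [13, 1, 10]
q=2: [20, 11, 11]
q=3: [24, 12, 21]
Optimal cycle mean attained by: cycle 2->3->2, total 10 + 1, length 2.
Answer: λ = 11/2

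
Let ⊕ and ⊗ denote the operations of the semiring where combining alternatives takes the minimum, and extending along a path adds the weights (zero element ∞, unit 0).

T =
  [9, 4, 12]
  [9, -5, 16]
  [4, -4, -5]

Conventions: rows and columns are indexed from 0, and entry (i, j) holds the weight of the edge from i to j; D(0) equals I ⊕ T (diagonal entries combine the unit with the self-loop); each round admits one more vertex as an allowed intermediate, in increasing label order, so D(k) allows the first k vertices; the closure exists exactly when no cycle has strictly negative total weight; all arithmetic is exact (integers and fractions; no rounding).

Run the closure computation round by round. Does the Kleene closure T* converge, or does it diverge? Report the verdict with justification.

Detection: at round 0, diagonal entry (1, 1) turns strictly negative.
Key observation: the cycle 1->1 has total weight (-5), which is strictly negative.
Answer: DIVERGES — negative cycle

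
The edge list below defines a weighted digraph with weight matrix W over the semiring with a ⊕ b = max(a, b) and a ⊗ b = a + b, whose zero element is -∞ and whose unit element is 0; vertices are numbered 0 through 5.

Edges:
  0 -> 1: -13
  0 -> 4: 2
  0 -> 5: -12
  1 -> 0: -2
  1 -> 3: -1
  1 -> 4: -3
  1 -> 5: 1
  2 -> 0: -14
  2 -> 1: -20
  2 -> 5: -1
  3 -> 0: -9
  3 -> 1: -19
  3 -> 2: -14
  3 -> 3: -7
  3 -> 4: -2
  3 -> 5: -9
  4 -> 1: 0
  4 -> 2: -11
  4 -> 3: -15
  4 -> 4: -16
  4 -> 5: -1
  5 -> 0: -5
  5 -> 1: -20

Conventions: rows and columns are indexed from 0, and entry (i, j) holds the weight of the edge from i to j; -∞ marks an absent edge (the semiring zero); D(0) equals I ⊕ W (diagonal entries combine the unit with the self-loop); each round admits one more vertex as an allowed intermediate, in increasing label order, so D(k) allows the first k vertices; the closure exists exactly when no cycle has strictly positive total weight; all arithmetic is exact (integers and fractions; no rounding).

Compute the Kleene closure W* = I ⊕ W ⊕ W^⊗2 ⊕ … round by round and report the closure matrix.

D(0):
  [0, -13, -∞, -∞, 2, -12]
  [-2, 0, -∞, -1, -3, 1]
  [-14, -20, 0, -∞, -∞, -1]
  [-9, -19, -14, 0, -2, -9]
  [-∞, 0, -11, -15, 0, -1]
  [-5, -20, -∞, -∞, -∞, 0]
D(1):
  [0, -13, -∞, -∞, 2, -12]
  [-2, 0, -∞, -1, 0, 1]
  [-14, -20, 0, -∞, -12, -1]
  [-9, -19, -14, 0, -2, -9]
  [-∞, 0, -11, -15, 0, -1]
  [-5, -18, -∞, -∞, -3, 0]
D(2):
  [0, -13, -∞, -14, 2, -12]
  [-2, 0, -∞, -1, 0, 1]
  [-14, -20, 0, -21, -12, -1]
  [-9, -19, -14, 0, -2, -9]
  [-2, 0, -11, -1, 0, 1]
  [-5, -18, -∞, -19, -3, 0]
D(3):
  [0, -13, -∞, -14, 2, -12]
  [-2, 0, -∞, -1, 0, 1]
  [-14, -20, 0, -21, -12, -1]
  [-9, -19, -14, 0, -2, -9]
  [-2, 0, -11, -1, 0, 1]
  [-5, -18, -∞, -19, -3, 0]
D(4):
  [0, -13, -28, -14, 2, -12]
  [-2, 0, -15, -1, 0, 1]
  [-14, -20, 0, -21, -12, -1]
  [-9, -19, -14, 0, -2, -9]
  [-2, 0, -11, -1, 0, 1]
  [-5, -18, -33, -19, -3, 0]
D(5):
  [0, 2, -9, 1, 2, 3]
  [-2, 0, -11, -1, 0, 1]
  [-14, -12, 0, -13, -12, -1]
  [-4, -2, -13, 0, -2, -1]
  [-2, 0, -11, -1, 0, 1]
  [-5, -3, -14, -4, -3, 0]
D(6):
  [0, 2, -9, 1, 2, 3]
  [-2, 0, -11, -1, 0, 1]
  [-6, -4, 0, -5, -4, -1]
  [-4, -2, -13, 0, -2, -1]
  [-2, 0, -11, -1, 0, 1]
  [-5, -3, -14, -4, -3, 0]
Answer: W* = [[0, 2, -9, 1, 2, 3], [-2, 0, -11, -1, 0, 1], [-6, -4, 0, -5, -4, -1], [-4, -2, -13, 0, -2, -1], [-2, 0, -11, -1, 0, 1], [-5, -3, -14, -4, -3, 0]]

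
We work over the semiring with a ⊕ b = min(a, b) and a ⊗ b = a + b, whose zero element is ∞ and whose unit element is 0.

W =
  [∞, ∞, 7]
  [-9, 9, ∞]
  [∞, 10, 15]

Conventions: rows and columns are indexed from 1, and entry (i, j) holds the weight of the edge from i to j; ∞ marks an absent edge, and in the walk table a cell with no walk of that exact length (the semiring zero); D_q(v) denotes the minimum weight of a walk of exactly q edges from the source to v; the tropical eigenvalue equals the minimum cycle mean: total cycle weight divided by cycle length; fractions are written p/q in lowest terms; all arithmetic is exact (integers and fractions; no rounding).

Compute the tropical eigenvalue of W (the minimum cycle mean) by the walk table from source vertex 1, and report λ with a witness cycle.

q=0: [0, ∞, ∞]
q=1: [∞, ∞, 7]
q=2: [∞, 17, 22]
q=3: [8, 26, 37]
Optimal cycle mean attained by: cycle 1->3->2->1, total 7 + 10 + (-9), length 3.
Answer: λ = 8/3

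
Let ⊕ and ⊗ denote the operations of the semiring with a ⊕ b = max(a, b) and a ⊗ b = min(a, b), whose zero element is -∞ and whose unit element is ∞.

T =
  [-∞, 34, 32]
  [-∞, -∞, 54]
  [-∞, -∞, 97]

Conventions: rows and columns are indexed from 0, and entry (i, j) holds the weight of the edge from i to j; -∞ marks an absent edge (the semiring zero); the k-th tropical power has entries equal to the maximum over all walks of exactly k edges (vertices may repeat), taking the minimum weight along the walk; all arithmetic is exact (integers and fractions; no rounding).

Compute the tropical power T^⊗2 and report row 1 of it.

T^⊗2:
  [-∞, -∞, 34]
  [-∞, -∞, 54]
  [-∞, -∞, 97]
Answer: row 1 of T^⊗2 = [-∞, -∞, 54]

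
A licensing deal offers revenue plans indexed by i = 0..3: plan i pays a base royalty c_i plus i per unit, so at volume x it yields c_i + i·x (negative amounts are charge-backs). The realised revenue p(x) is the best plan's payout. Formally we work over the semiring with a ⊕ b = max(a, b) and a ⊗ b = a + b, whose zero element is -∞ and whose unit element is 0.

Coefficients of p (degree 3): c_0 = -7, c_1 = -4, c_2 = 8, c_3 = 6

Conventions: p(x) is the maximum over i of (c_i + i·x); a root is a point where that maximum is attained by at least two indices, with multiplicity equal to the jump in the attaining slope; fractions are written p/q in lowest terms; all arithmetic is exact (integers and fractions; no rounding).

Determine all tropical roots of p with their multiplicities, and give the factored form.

hull edge (i=0, c=-7) to (i=2, c=8): slope 15/2, span 2
hull edge (i=2, c=8) to (i=3, c=6): slope -2, span 1
Factored form: p(x) = 6 ⊗ (x ⊕ (-15/2)) ⊗ (x ⊕ (-15/2)) ⊗ (x ⊕ 2)
Answer: roots = -15/2 (mult 2), 2 (mult 1)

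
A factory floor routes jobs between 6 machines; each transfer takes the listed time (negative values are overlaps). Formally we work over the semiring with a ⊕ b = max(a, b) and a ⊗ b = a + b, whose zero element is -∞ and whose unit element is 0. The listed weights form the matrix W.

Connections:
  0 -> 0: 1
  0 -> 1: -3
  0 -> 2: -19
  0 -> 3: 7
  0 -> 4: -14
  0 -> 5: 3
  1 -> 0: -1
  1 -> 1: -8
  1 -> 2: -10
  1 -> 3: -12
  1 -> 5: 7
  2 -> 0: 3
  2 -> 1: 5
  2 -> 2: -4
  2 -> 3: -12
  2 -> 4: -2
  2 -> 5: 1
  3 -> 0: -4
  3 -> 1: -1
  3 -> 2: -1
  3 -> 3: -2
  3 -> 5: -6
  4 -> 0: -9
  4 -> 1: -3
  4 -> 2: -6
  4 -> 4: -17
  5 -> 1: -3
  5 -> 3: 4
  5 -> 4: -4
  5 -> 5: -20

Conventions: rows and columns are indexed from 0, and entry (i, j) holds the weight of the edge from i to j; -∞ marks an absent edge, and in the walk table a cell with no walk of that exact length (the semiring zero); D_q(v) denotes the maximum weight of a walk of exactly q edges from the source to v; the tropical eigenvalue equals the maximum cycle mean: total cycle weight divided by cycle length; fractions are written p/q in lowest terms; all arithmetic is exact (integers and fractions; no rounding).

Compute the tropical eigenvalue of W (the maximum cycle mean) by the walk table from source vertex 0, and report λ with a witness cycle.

q=0: [0, -∞, -∞, -∞, -∞, -∞]
q=1: [1, -3, -19, 7, -14, 3]
q=2: [3, 6, 6, 8, -1, 4]
q=3: [9, 11, 7, 10, 4, 13]
q=4: [10, 12, 9, 17, 9, 18]
q=5: [13, 16, 16, 22, 14, 19]
q=6: [19, 21, 21, 23, 15, 23]
Optimal cycle mean attained by: cycle 1->5->3->2->1, total 7 + 4 + (-1) + 5, length 4.
Answer: λ = 15/4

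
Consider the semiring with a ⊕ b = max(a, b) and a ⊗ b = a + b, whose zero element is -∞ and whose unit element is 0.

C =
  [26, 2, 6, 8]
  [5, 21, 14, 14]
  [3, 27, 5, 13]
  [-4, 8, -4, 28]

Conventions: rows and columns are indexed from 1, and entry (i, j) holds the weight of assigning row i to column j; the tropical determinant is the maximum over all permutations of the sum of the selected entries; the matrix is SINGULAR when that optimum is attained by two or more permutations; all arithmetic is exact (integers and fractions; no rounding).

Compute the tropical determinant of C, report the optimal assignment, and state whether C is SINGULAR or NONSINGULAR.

σ = (1, 2, 3, 4): 26 + 21 + 5 + 28 = 80
σ = (1, 2, 4, 3): 26 + 21 + 13 + (-4) = 56
σ = (1, 3, 2, 4): 26 + 14 + 27 + 28 = 95
σ = (1, 3, 4, 2): 26 + 14 + 13 + 8 = 61
σ = (1, 4, 2, 3): 26 + 14 + 27 + (-4) = 63
σ = (1, 4, 3, 2): 26 + 14 + 5 + 8 = 53
σ = (2, 1, 3, 4): 2 + 5 + 5 + 28 = 40
σ = (2, 1, 4, 3): 2 + 5 + 13 + (-4) = 16
σ = (2, 3, 1, 4): 2 + 14 + 3 + 28 = 47
σ = (2, 3, 4, 1): 2 + 14 + 13 + (-4) = 25
σ = (2, 4, 1, 3): 2 + 14 + 3 + (-4) = 15
σ = (2, 4, 3, 1): 2 + 14 + 5 + (-4) = 17
σ = (3, 1, 2, 4): 6 + 5 + 27 + 28 = 66
σ = (3, 1, 4, 2): 6 + 5 + 13 + 8 = 32
σ = (3, 2, 1, 4): 6 + 21 + 3 + 28 = 58
σ = (3, 2, 4, 1): 6 + 21 + 13 + (-4) = 36
σ = (3, 4, 1, 2): 6 + 14 + 3 + 8 = 31
σ = (3, 4, 2, 1): 6 + 14 + 27 + (-4) = 43
σ = (4, 1, 2, 3): 8 + 5 + 27 + (-4) = 36
σ = (4, 1, 3, 2): 8 + 5 + 5 + 8 = 26
σ = (4, 2, 1, 3): 8 + 21 + 3 + (-4) = 28
σ = (4, 2, 3, 1): 8 + 21 + 5 + (-4) = 30
σ = (4, 3, 1, 2): 8 + 14 + 3 + 8 = 33
σ = (4, 3, 2, 1): 8 + 14 + 27 + (-4) = 45
Optimal value attained by: σ = (1, 3, 2, 4).
Answer: det⊕(C) = 95; verdict: NONSINGULAR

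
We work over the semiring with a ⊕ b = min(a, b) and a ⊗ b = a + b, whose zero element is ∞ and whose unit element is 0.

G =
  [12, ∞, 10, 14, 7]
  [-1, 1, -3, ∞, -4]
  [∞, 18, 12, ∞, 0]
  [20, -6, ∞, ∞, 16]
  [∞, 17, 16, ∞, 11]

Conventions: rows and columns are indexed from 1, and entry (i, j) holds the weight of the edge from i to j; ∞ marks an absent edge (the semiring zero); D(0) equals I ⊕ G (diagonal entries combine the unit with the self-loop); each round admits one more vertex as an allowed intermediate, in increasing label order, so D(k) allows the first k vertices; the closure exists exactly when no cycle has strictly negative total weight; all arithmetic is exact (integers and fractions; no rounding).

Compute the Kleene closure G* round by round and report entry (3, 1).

D(0):
  [0, ∞, 10, 14, 7]
  [-1, 0, -3, ∞, -4]
  [∞, 18, 0, ∞, 0]
  [20, -6, ∞, 0, 16]
  [∞, 17, 16, ∞, 0]
D(1):
  [0, ∞, 10, 14, 7]
  [-1, 0, -3, 13, -4]
  [∞, 18, 0, ∞, 0]
  [20, -6, 30, 0, 16]
  [∞, 17, 16, ∞, 0]
D(2):
  [0, ∞, 10, 14, 7]
  [-1, 0, -3, 13, -4]
  [17, 18, 0, 31, 0]
  [-7, -6, -9, 0, -10]
  [16, 17, 14, 30, 0]
D(3):
  [0, 28, 10, 14, 7]
  [-1, 0, -3, 13, -4]
  [17, 18, 0, 31, 0]
  [-7, -6, -9, 0, -10]
  [16, 17, 14, 30, 0]
D(4):
  [0, 8, 5, 14, 4]
  [-1, 0, -3, 13, -4]
  [17, 18, 0, 31, 0]
  [-7, -6, -9, 0, -10]
  [16, 17, 14, 30, 0]
D(5):
  [0, 8, 5, 14, 4]
  [-1, 0, -3, 13, -4]
  [16, 17, 0, 30, 0]
  [-7, -6, -9, 0, -10]
  [16, 17, 14, 30, 0]
Answer: G*[3][1] = 16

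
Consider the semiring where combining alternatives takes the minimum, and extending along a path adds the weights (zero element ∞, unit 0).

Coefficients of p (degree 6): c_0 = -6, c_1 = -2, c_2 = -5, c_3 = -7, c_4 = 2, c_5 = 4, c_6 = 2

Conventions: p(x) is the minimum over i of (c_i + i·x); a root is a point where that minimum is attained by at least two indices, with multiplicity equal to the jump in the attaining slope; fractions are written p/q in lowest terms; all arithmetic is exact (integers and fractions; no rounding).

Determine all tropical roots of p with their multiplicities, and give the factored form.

hull edge (i=0, c=-6) to (i=3, c=-7): slope -1/3, span 3
hull edge (i=3, c=-7) to (i=6, c=2): slope 3, span 3
Factored form: p(x) = 2 ⊗ (x ⊕ (-3)) ⊗ (x ⊕ (-3)) ⊗ (x ⊕ (-3)) ⊗ (x ⊕ 1/3) ⊗ (x ⊕ 1/3) ⊗ (x ⊕ 1/3)
Answer: roots = -3 (mult 3), 1/3 (mult 3)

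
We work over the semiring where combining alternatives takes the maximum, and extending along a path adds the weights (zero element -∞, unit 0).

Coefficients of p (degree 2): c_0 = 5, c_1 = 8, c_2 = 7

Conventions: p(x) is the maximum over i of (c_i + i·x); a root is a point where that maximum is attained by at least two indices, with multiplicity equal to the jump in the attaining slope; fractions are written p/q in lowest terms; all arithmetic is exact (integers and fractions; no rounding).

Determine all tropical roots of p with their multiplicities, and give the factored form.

hull edge (i=0, c=5) to (i=1, c=8): slope 3, span 1
hull edge (i=1, c=8) to (i=2, c=7): slope -1, span 1
Factored form: p(x) = 7 ⊗ (x ⊕ (-3)) ⊗ (x ⊕ 1)
Answer: roots = -3 (mult 1), 1 (mult 1)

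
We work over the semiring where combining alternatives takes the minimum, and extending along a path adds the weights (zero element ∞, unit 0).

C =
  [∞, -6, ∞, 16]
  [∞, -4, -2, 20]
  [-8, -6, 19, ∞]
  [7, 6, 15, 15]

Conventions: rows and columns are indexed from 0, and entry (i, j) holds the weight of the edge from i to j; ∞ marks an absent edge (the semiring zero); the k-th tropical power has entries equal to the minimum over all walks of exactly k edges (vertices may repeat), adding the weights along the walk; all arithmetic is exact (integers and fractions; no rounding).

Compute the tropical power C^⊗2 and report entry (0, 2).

C^⊗2:
  [23, -10, -8, 14]
  [-10, -8, -6, 16]
  [11, -14, -8, 8]
  [7, 1, 4, 23]
Key observation: the optimum is the walk 0->1->2, with weight (-6) + (-2) = -8.
Optimal value attained by: walk 0->1->2.
Answer: (C^⊗2)[0][2] = -8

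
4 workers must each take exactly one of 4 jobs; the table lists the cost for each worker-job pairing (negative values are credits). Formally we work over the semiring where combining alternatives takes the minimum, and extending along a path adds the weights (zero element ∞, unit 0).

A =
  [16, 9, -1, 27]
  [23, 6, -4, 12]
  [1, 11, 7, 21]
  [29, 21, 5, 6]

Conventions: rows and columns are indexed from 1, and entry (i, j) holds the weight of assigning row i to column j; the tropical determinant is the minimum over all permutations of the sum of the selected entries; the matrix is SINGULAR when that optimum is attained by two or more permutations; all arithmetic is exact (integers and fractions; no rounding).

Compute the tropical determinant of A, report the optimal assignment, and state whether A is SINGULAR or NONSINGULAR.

σ = (1, 2, 3, 4): 16 + 6 + 7 + 6 = 35
σ = (1, 2, 4, 3): 16 + 6 + 21 + 5 = 48
σ = (1, 3, 2, 4): 16 + (-4) + 11 + 6 = 29
σ = (1, 3, 4, 2): 16 + (-4) + 21 + 21 = 54
σ = (1, 4, 2, 3): 16 + 12 + 11 + 5 = 44
σ = (1, 4, 3, 2): 16 + 12 + 7 + 21 = 56
σ = (2, 1, 3, 4): 9 + 23 + 7 + 6 = 45
σ = (2, 1, 4, 3): 9 + 23 + 21 + 5 = 58
σ = (2, 3, 1, 4): 9 + (-4) + 1 + 6 = 12
σ = (2, 3, 4, 1): 9 + (-4) + 21 + 29 = 55
σ = (2, 4, 1, 3): 9 + 12 + 1 + 5 = 27
σ = (2, 4, 3, 1): 9 + 12 + 7 + 29 = 57
σ = (3, 1, 2, 4): (-1) + 23 + 11 + 6 = 39
σ = (3, 1, 4, 2): (-1) + 23 + 21 + 21 = 64
σ = (3, 2, 1, 4): (-1) + 6 + 1 + 6 = 12
σ = (3, 2, 4, 1): (-1) + 6 + 21 + 29 = 55
σ = (3, 4, 1, 2): (-1) + 12 + 1 + 21 = 33
σ = (3, 4, 2, 1): (-1) + 12 + 11 + 29 = 51
σ = (4, 1, 2, 3): 27 + 23 + 11 + 5 = 66
σ = (4, 1, 3, 2): 27 + 23 + 7 + 21 = 78
σ = (4, 2, 1, 3): 27 + 6 + 1 + 5 = 39
σ = (4, 2, 3, 1): 27 + 6 + 7 + 29 = 69
σ = (4, 3, 1, 2): 27 + (-4) + 1 + 21 = 45
σ = (4, 3, 2, 1): 27 + (-4) + 11 + 29 = 63
Optimal value attained by: σ = (2, 3, 1, 4).
Answer: det⊕(A) = 12; verdict: SINGULAR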